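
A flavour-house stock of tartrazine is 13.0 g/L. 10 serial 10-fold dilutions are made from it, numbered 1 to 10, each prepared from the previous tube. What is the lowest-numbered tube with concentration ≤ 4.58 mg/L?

tube 4

Tube n has concentration 13.0 g/L / 10ⁿ.
Need 10ⁿ ≥ 13.0 g/L / 4.58 mg/L = 2838, so n ≥ 3.45.
First such tube: n = 4.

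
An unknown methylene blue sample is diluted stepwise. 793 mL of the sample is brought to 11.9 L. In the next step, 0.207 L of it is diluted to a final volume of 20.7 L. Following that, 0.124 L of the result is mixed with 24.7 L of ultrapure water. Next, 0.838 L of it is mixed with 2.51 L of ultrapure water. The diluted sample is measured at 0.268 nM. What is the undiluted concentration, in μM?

Overall dilution factor = 15.01 × 100 × 200.2 × 3.995 = 1.20 × 10⁶.
Original = 0.268 nM × 1.20 × 10⁶ = 3.22 × 10⁵ nM = 322 μM.

322 μM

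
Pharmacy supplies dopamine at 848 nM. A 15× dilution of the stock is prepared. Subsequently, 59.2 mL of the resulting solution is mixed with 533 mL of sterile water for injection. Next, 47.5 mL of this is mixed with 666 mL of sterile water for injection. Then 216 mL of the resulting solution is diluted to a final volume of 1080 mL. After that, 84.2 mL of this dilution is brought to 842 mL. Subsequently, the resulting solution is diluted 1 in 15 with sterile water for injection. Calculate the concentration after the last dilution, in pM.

Overall dilution factor = 15 × 10.00 × 15.02 × 5 × 10 × 15 = 1.69 × 10⁶.
848 nM / 1.69 × 10⁶ = 5.02 × 10⁻⁴ nM = 0.502 pM.

0.502 pM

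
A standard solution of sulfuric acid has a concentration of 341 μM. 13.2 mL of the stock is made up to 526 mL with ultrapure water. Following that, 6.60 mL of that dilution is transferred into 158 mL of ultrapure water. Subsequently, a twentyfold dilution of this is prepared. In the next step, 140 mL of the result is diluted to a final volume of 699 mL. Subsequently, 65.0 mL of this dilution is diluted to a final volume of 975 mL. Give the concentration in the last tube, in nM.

Overall dilution factor = 39.85 × 24.94 × 20 × 4.993 × 15 = 1.49 × 10⁶.
341 μM / 1.49 × 10⁶ = 2.29 × 10⁻⁴ μM = 0.229 nM.

0.229 nM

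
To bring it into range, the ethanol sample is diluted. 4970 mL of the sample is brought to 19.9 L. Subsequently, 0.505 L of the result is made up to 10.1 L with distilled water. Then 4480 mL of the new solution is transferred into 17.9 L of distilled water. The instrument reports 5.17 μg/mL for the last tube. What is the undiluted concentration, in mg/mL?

2.07 mg/mL

Overall dilution factor = 4.004 × 20 × 4.996 = 400.
Original = 5.17 μg/mL × 400 = 2068 μg/mL = 2.07 mg/mL.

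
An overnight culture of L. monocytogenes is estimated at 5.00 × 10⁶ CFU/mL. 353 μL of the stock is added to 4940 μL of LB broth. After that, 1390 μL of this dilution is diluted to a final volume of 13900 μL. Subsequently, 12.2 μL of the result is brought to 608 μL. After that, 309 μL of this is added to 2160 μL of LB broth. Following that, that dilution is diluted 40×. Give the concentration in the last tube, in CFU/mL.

2.09 CFU/mL

Overall dilution factor = 14.99 × 10 × 49.84 × 7.990 × 40 = 2.39 × 10⁶.
5.00 × 10⁶ CFU/mL / 2.39 × 10⁶ = 2.09 CFU/mL.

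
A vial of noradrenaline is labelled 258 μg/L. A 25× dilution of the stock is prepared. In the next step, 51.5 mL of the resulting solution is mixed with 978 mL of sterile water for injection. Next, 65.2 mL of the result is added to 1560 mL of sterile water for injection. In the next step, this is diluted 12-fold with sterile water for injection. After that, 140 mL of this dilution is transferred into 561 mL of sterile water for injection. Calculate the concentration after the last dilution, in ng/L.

0.345 ng/L

Overall dilution factor = 25 × 19.99 × 24.93 × 12 × 5.007 = 7.48 × 10⁵.
258 μg/L / 7.48 × 10⁵ = 3.45 × 10⁻⁴ μg/L = 0.345 ng/L.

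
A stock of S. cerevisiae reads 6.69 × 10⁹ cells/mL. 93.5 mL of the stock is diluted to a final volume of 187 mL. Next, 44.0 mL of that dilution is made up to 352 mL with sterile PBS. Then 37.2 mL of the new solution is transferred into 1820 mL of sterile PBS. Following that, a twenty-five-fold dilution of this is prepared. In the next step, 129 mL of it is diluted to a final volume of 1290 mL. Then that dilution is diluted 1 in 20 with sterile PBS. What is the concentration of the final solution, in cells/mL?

1680 cells/mL

Overall dilution factor = 2 × 8 × 49.92 × 25 × 10 × 20 = 3.99 × 10⁶.
6.69 × 10⁹ cells/mL / 3.99 × 10⁶ = 1680 cells/mL.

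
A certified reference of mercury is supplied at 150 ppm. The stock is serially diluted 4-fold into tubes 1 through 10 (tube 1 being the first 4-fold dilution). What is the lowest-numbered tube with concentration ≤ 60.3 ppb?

tube 6

Tube n has concentration 150 ppm / 4ⁿ.
Need 4ⁿ ≥ 150 ppm / 60.3 ppb = 2488, so n ≥ 5.64.
First such tube: n = 6.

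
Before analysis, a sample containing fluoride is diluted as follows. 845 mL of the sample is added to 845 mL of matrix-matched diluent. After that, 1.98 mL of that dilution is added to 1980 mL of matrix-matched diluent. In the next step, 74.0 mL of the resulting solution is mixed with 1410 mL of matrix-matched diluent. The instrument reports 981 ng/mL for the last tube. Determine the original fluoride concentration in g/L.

39.4 g/L

Overall dilution factor = 2 × 1001 × 20.05 = 4.01 × 10⁴.
Original = 981 ng/mL × 4.01 × 10⁴ = 3.94 × 10⁷ ng/mL = 39.4 g/L.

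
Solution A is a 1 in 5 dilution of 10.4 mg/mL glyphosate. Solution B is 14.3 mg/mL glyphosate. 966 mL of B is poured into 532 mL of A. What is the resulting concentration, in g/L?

C_A = 10.4 mg/mL / 5 = 2.08 mg/mL.
C_mix = (C_A·V_A + C_B·V_B)/(V_A + V_B) = (2.08×532 + 14.3×966) / 1498 = 9.96 mg/mL = 9.96 g/L.

9.96 g/L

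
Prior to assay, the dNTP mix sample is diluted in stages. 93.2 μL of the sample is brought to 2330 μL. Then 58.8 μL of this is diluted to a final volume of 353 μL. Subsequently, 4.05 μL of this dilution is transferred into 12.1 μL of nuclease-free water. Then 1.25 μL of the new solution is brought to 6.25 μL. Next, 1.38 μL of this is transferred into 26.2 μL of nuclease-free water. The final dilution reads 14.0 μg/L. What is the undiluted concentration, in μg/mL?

837 μg/mL

Overall dilution factor = 25 × 6.003 × 3.988 × 5 × 19.99 = 5.98 × 10⁴.
Original = 14.0 μg/L × 5.98 × 10⁴ = 8.37 × 10⁵ μg/L = 837 μg/mL.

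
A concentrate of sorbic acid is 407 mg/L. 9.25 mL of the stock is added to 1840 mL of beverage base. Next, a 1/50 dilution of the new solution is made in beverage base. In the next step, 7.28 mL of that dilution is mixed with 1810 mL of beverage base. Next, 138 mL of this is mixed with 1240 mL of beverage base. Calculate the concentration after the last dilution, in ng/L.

Overall dilution factor = 199.9 × 50 × 249.6 × 9.986 = 2.49 × 10⁷.
407 mg/L / 2.49 × 10⁷ = 1.63 × 10⁻⁵ mg/L = 16.3 ng/L.

16.3 ng/L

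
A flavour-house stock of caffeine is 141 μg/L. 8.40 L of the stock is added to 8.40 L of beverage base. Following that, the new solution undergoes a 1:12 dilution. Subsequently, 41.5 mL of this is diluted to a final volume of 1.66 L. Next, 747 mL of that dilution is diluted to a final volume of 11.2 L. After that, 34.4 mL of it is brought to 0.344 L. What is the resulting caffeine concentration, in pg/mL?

Overall dilution factor = 2 × 12 × 40 × 14.99 × 10 = 1.44 × 10⁵.
141 μg/L / 1.44 × 10⁵ = 9.80 × 10⁻⁴ μg/L = 0.980 pg/mL.

0.980 pg/mL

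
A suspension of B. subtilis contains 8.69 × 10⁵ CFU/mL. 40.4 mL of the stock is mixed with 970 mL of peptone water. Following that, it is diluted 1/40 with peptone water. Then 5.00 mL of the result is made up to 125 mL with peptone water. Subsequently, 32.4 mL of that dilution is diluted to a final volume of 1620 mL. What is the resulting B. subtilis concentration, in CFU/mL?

0.695 CFU/mL

Overall dilution factor = 25.01 × 40 × 25 × 50 = 1.25 × 10⁶.
8.69 × 10⁵ CFU/mL / 1.25 × 10⁶ = 0.695 CFU/mL.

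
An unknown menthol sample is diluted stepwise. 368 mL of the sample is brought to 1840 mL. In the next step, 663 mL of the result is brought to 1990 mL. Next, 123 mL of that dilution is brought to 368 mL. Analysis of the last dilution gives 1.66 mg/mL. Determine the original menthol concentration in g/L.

Overall dilution factor = 5 × 3.002 × 2.992 = 44.9.
Original = 1.66 mg/mL × 44.9 = 74.5 mg/mL = 74.5 g/L.

74.5 g/L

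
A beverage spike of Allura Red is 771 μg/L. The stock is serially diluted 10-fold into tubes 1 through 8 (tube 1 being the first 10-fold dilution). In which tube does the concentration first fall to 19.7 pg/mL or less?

tube 5

Tube n has concentration 771 μg/L / 10ⁿ.
Need 10ⁿ ≥ 771 μg/L / 19.7 pg/mL = 3.91 × 10⁴, so n ≥ 4.59.
First such tube: n = 5.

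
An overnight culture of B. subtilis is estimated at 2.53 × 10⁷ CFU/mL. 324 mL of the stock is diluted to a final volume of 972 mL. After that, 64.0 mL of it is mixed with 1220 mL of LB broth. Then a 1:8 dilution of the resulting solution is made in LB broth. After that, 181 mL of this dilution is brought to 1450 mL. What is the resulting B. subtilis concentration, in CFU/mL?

Overall dilution factor = 3 × 20.06 × 8 × 8.011 = 3857.
2.53 × 10⁷ CFU/mL / 3857 = 6560 CFU/mL.

6560 CFU/mL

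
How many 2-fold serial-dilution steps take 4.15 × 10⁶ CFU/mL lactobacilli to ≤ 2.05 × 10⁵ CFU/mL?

5

Need 2ⁿ ≥ 20.2, so n ≥ log(20.2)/log(2) = 4.34.
Minimum whole steps: n = 5.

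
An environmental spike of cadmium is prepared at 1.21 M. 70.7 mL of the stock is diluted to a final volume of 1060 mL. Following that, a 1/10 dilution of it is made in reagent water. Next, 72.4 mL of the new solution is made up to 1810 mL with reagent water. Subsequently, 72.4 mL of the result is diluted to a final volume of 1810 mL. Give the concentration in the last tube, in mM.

Overall dilution factor = 14.99 × 10 × 25 × 25 = 9.37 × 10⁴.
1.21 M / 9.37 × 10⁴ = 1.29 × 10⁻⁵ M = 0.0129 mM.

0.0129 mM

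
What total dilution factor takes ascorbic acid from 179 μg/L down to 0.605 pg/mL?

2.96 × 10⁵

Factor = C₀/C_target = 179 μg/L / 0.605 pg/mL = 2.96 × 10⁵.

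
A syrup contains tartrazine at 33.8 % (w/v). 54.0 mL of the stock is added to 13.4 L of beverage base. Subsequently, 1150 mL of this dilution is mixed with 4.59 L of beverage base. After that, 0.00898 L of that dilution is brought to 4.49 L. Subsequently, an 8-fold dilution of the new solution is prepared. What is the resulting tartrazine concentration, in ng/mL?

Overall dilution factor = 249.1 × 4.991 × 500 × 8 = 4.97 × 10⁶.
33.8 % (w/v) / 4.97 × 10⁶ = 6.79 × 10⁻⁶ % (w/v) = 67.9 ng/mL.

67.9 ng/mL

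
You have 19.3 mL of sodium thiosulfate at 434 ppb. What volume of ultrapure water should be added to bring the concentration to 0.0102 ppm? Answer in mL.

802 mL

0.0102 ppm = 10.2 ppb.
V₂ = C₁V₁/C₂ = 434 × 19.3 / 10.2 = 821 mL.
Diluent to add = V₂ − V₁ = 821 − 19.3 = 802 mL.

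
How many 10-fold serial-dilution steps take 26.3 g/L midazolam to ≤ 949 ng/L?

Need 10ⁿ ≥ 2.77 × 10⁷, so n ≥ log(2.77 × 10⁷)/log(10) = 7.44.
Minimum whole steps: n = 8.

8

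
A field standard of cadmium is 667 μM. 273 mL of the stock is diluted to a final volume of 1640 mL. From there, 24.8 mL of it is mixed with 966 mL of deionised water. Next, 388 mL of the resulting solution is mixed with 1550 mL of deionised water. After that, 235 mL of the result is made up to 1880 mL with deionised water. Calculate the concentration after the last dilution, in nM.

Overall dilution factor = 6.007 × 39.95 × 4.995 × 8 = 9590.
667 μM / 9590 = 0.0696 μM = 69.6 nM.

69.6 nM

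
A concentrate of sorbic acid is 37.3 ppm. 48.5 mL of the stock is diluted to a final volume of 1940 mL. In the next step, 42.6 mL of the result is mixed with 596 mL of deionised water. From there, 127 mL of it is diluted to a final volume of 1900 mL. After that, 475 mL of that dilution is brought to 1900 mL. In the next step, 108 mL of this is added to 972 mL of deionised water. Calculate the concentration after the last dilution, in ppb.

Overall dilution factor = 40 × 14.99 × 14.96 × 4 × 10 = 3.59 × 10⁵.
37.3 ppm / 3.59 × 10⁵ = 1.04 × 10⁻⁴ ppm = 0.104 ppb.

0.104 ppb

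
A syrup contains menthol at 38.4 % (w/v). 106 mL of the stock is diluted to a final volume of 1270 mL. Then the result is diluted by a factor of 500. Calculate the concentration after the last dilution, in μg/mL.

Overall dilution factor = 11.98 × 500 = 5991.
38.4 % (w/v) / 5991 = 6.41 × 10⁻³ % (w/v) = 64.1 μg/mL.

64.1 μg/mL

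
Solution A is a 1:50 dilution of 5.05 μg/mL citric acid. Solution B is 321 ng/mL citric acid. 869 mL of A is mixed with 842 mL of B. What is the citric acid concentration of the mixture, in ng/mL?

209 ng/mL

C_A = 5.05 μg/mL / 50 = 0.101 μg/mL.
C_B = 321 ng/mL = 0.321 μg/mL.
C_mix = (C_A·V_A + C_B·V_B)/(V_A + V_B) = (0.101×869 + 0.321×842) / 1711 = 0.209 μg/mL = 209 ng/mL.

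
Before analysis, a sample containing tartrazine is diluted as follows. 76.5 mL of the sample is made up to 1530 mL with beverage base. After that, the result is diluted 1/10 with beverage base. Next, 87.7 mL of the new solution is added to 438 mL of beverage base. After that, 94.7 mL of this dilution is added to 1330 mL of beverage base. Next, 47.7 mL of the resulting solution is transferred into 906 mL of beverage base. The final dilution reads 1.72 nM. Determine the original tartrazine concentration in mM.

0.620 mM

Overall dilution factor = 20 × 10 × 5.994 × 15.04 × 19.99 = 3.61 × 10⁵.
Original = 1.72 nM × 3.61 × 10⁵ = 6.20 × 10⁵ nM = 0.620 mM.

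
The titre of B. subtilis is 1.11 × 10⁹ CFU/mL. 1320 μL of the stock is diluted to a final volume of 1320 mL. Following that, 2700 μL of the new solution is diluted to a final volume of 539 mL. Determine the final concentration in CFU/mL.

5560 CFU/mL

Overall dilution factor = 1000 × 199.6 = 2.00 × 10⁵.
1.11 × 10⁹ CFU/mL / 2.00 × 10⁵ = 5560 CFU/mL.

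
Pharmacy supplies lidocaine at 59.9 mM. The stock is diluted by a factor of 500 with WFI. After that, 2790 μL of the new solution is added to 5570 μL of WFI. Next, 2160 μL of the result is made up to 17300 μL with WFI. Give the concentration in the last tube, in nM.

4990 nM

Overall dilution factor = 500 × 2.996 × 8.009 = 1.20 × 10⁴.
59.9 mM / 1.20 × 10⁴ = 4.99 × 10⁻³ mM = 4990 nM.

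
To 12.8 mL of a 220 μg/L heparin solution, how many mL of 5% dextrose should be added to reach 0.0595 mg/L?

34.5 mL

0.0595 mg/L = 59.5 μg/L.
V₂ = C₁V₁/C₂ = 220 × 12.8 / 59.5 = 47.3 mL.
Diluent to add = V₂ − V₁ = 47.3 − 12.8 = 34.5 mL.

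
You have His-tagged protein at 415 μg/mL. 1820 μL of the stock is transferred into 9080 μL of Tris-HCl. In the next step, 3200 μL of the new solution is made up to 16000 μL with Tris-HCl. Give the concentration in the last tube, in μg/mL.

Overall dilution factor = 5.989 × 5 = 29.9.
415 μg/mL / 29.9 = 13.9 μg/mL.

13.9 μg/mL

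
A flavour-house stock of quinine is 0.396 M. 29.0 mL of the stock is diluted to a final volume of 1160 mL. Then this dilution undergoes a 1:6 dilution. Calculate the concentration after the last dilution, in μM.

Overall dilution factor = 40 × 6 = 240.
0.396 M / 240 = 1.65 × 10⁻³ M = 1650 μM.

1650 μM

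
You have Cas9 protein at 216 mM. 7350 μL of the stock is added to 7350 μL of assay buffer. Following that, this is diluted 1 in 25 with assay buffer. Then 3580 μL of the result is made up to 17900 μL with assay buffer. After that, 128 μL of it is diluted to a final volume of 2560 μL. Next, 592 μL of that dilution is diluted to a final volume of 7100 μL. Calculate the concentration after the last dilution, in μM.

3.60 μM

Overall dilution factor = 2 × 25 × 5 × 20 × 11.99 = 6.00 × 10⁴.
216 mM / 6.00 × 10⁴ = 3.60 × 10⁻³ mM = 3.60 μM.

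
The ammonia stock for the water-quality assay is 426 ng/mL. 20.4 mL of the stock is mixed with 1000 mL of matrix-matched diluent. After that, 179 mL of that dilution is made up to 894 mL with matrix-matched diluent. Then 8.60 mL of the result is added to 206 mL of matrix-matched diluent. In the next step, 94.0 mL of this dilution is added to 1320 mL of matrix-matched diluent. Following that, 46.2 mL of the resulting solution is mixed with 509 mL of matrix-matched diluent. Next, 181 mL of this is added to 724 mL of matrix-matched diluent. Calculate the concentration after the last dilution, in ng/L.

0.0756 ng/L

Overall dilution factor = 50.02 × 4.994 × 24.95 × 15.04 × 12.02 × 5 = 5.63 × 10⁶.
426 ng/mL / 5.63 × 10⁶ = 7.56 × 10⁻⁵ ng/mL = 0.0756 ng/L.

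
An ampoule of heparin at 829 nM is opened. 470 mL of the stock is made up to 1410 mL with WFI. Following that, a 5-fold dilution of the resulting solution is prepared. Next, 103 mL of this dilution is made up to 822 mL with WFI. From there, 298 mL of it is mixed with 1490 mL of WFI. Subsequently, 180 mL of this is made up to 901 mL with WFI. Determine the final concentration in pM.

231 pM

Overall dilution factor = 3 × 5 × 7.981 × 6 × 5.006 = 3595.
829 nM / 3595 = 0.231 nM = 231 pM.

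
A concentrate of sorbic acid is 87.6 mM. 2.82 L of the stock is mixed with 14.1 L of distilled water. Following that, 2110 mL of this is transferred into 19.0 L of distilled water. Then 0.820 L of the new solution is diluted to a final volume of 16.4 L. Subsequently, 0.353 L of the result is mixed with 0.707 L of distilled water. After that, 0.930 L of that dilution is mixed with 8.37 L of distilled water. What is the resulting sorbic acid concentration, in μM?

Overall dilution factor = 6 × 10.00 × 20 × 3.003 × 10 = 3.61 × 10⁴.
87.6 mM / 3.61 × 10⁴ = 2.43 × 10⁻³ mM = 2.43 μM.

2.43 μM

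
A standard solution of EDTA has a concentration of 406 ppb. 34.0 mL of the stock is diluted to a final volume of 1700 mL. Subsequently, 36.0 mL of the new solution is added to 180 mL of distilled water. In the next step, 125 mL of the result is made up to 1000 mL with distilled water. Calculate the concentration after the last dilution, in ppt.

169 ppt

Overall dilution factor = 50 × 6 × 8 = 2400.
406 ppb / 2400 = 0.169 ppb = 169 ppt.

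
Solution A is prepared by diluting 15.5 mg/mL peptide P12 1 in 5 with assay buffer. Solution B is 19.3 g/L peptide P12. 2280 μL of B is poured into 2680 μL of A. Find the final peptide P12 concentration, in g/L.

10.5 g/L

C_A = 15.5 mg/mL / 5 = 3.10 mg/mL.
C_B = 19.3 g/L = 19.3 mg/mL.
C_mix = (C_A·V_A + C_B·V_B)/(V_A + V_B) = (3.10×2680 + 19.3×2280) / 4960 = 10.5 mg/mL = 10.5 g/L.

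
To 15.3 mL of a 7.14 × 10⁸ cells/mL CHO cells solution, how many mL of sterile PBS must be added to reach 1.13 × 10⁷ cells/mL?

951 mL

V₂ = C₁V₁/C₂ = 7.14 × 10⁸ × 15.3 / 1.13 × 10⁷ = 967 mL.
Diluent to add = V₂ − V₁ = 967 − 15.3 = 951 mL.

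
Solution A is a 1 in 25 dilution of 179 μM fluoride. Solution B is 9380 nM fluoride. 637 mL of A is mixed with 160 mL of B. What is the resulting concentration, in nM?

C_A = 179 μM / 25 = 7.16 μM.
C_B = 9380 nM = 9.38 μM.
C_mix = (C_A·V_A + C_B·V_B)/(V_A + V_B) = (7.16×637 + 9.38×160) / 797.0 = 7.61 μM = 7610 nM.

7610 nM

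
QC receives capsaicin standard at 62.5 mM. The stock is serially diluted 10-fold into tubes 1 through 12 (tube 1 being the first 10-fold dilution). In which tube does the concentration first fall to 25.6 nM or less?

tube 7

Tube n has concentration 62.5 mM / 10ⁿ.
Need 10ⁿ ≥ 62.5 mM / 25.6 nM = 2.44 × 10⁶, so n ≥ 6.39.
First such tube: n = 7.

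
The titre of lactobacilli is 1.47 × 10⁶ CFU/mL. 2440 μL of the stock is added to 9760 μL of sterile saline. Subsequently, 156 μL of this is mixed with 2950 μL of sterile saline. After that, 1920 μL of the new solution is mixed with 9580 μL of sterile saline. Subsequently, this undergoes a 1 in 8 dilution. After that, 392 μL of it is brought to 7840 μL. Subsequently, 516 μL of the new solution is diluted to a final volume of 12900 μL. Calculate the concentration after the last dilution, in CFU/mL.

Overall dilution factor = 5 × 19.91 × 5.990 × 8 × 20 × 25 = 2.39 × 10⁶.
1.47 × 10⁶ CFU/mL / 2.39 × 10⁶ = 0.616 CFU/mL.

0.616 CFU/mL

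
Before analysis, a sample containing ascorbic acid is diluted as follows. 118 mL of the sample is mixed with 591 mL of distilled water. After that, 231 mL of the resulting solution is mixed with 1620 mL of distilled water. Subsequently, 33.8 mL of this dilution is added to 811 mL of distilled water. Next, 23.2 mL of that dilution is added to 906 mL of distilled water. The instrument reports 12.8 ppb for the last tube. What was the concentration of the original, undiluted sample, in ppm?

Overall dilution factor = 6.008 × 8.013 × 24.99 × 40.05 = 4.82 × 10⁴.
Original = 12.8 ppb × 4.82 × 10⁴ = 6.17 × 10⁵ ppb = 617 ppm.

617 ppm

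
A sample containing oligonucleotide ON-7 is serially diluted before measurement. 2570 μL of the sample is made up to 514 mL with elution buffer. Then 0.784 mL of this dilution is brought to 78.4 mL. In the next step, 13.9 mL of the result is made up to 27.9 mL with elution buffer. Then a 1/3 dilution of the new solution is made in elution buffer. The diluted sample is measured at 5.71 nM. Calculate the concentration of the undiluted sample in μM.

Overall dilution factor = 200 × 100 × 2.007 × 3 = 1.20 × 10⁵.
Original = 5.71 nM × 1.20 × 10⁵ = 6.88 × 10⁵ nM = 688 μM.

688 μM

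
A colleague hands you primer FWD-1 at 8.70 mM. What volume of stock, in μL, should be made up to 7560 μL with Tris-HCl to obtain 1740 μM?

1510 μL

1740 μM = 1.74 mM.
V₁ = C₂V₂/C₁ = 1.74 × 7560 / 8.70 = 1512 μL.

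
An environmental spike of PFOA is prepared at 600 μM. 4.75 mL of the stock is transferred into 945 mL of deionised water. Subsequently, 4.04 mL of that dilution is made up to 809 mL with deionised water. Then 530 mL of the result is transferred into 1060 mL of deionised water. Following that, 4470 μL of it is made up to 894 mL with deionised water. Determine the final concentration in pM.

25.0 pM

Overall dilution factor = 199.9 × 200.2 × 3 × 200 = 2.40 × 10⁷.
600 μM / 2.40 × 10⁷ = 2.50 × 10⁻⁵ μM = 25.0 pM.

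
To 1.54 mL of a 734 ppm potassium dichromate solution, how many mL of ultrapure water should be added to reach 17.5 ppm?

V₂ = C₁V₁/C₂ = 734 × 1.54 / 17.5 = 64.6 mL.
Diluent to add = V₂ − V₁ = 64.6 − 1.54 = 63.1 mL.

63.1 mL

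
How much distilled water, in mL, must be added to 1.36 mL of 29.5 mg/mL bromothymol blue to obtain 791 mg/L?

49.4 mL

791 mg/L = 0.791 mg/mL.
V₂ = C₁V₁/C₂ = 29.5 × 1.36 / 0.791 = 50.7 mL.
Diluent to add = V₂ − V₁ = 50.7 − 1.36 = 49.4 mL.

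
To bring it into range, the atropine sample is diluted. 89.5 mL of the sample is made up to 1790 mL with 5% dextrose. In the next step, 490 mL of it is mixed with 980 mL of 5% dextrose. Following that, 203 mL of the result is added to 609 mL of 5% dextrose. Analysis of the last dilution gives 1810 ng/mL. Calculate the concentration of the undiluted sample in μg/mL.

434 μg/mL

Overall dilution factor = 20 × 3 × 4 = 240.
Original = 1810 ng/mL × 240 = 4.34 × 10⁵ ng/mL = 434 μg/mL.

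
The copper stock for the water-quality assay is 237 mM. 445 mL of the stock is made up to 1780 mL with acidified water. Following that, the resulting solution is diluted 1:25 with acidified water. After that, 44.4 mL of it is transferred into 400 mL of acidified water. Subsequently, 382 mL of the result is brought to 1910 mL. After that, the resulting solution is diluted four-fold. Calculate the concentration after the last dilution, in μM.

Overall dilution factor = 4 × 25 × 10.01 × 5 × 4 = 2.00 × 10⁴.
237 mM / 2.00 × 10⁴ = 0.0118 mM = 11.8 μM.

11.8 μM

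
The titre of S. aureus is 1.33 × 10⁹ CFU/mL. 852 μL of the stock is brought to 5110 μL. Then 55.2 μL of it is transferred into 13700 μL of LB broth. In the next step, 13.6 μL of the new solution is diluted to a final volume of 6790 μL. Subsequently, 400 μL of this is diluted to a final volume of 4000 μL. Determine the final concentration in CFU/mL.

Overall dilution factor = 5.998 × 249.2 × 499.3 × 10 = 7.46 × 10⁶.
1.33 × 10⁹ CFU/mL / 7.46 × 10⁶ = 178 CFU/mL.

178 CFU/mL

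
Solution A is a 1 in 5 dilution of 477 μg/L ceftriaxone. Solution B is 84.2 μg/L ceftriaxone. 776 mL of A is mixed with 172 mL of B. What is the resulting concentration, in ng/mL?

93.4 ng/mL

C_A = 477 μg/L / 5 = 95.4 μg/L.
C_mix = (C_A·V_A + C_B·V_B)/(V_A + V_B) = (95.4×776 + 84.2×172) / 948.0 = 93.4 μg/L = 93.4 ng/mL.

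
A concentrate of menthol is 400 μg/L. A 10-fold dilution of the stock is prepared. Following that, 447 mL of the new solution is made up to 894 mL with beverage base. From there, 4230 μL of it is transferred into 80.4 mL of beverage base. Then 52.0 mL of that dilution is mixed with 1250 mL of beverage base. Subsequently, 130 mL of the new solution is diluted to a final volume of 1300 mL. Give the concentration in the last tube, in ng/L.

Overall dilution factor = 10 × 2 × 20.01 × 25.04 × 10 = 1.00 × 10⁵.
400 μg/L / 1.00 × 10⁵ = 3.99 × 10⁻³ μg/L = 3.99 ng/L.

3.99 ng/L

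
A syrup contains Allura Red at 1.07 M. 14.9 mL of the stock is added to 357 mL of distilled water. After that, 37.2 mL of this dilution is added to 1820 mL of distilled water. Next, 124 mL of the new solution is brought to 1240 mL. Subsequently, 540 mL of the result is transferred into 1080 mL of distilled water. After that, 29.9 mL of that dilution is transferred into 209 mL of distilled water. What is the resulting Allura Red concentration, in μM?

Overall dilution factor = 24.96 × 49.92 × 10 × 3 × 7.990 = 2.99 × 10⁵.
1.07 M / 2.99 × 10⁵ = 3.58 × 10⁻⁶ M = 3.58 μM.

3.58 μM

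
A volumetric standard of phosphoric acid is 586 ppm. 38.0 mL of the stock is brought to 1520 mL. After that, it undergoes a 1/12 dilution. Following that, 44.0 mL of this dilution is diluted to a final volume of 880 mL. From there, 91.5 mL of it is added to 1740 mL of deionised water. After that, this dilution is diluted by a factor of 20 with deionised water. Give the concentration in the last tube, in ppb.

0.152 ppb

Overall dilution factor = 40 × 12 × 20 × 20.02 × 20 = 3.84 × 10⁶.
586 ppm / 3.84 × 10⁶ = 1.52 × 10⁻⁴ ppm = 0.152 ppb.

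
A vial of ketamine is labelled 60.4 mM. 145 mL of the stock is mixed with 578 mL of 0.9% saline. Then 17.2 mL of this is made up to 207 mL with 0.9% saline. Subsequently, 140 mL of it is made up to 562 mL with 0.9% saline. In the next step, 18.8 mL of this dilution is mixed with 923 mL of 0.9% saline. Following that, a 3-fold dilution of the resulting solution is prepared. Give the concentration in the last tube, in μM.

1.67 μM

Overall dilution factor = 4.986 × 12.03 × 4.014 × 50.10 × 3 = 3.62 × 10⁴.
60.4 mM / 3.62 × 10⁴ = 1.67 × 10⁻³ mM = 1.67 μM.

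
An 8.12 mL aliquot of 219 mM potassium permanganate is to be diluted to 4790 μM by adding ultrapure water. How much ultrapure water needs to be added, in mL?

4790 μM = 4.79 mM.
V₂ = C₁V₁/C₂ = 219 × 8.12 / 4.79 = 371 mL.
Diluent to add = V₂ − V₁ = 371 − 8.12 = 363 mL.

363 mL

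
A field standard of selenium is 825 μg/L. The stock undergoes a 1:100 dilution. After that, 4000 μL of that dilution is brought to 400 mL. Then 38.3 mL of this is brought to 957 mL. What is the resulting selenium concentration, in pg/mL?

3.30 pg/mL

Overall dilution factor = 100 × 100 × 24.99 = 2.50 × 10⁵.
825 μg/L / 2.50 × 10⁵ = 3.30 × 10⁻³ μg/L = 3.30 pg/mL.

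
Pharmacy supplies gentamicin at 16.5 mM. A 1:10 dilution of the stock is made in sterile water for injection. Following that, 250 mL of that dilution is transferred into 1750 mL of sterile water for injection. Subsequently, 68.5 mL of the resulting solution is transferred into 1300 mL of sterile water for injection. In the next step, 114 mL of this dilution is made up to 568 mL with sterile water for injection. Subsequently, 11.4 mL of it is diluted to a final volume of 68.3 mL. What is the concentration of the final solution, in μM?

Overall dilution factor = 10 × 8 × 19.98 × 4.982 × 5.991 = 4.77 × 10⁴.
16.5 mM / 4.77 × 10⁴ = 3.46 × 10⁻⁴ mM = 0.346 μM.

0.346 μM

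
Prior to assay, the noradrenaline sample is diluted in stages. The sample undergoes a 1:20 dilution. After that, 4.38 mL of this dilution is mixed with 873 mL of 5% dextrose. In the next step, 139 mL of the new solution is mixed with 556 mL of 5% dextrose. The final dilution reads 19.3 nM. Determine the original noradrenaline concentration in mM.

Overall dilution factor = 20 × 200.3 × 5 = 2.00 × 10⁴.
Original = 19.3 nM × 2.00 × 10⁴ = 3.87 × 10⁵ nM = 0.387 mM.

0.387 mM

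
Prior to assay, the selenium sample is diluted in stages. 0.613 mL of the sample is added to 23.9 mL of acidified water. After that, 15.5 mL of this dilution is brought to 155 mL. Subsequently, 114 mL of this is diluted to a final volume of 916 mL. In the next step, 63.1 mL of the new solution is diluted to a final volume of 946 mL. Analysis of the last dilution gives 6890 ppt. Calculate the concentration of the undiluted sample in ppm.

Overall dilution factor = 39.99 × 10 × 8.035 × 14.99 = 4.82 × 10⁴.
Original = 6890 ppt × 4.82 × 10⁴ = 3.32 × 10⁸ ppt = 332 ppm.

332 ppm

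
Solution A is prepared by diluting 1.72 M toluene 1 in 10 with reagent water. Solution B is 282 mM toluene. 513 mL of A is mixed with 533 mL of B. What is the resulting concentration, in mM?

228 mM

C_A = 1.72 M / 10 = 0.172 M.
C_B = 282 mM = 0.282 M.
C_mix = (C_A·V_A + C_B·V_B)/(V_A + V_B) = (0.172×513 + 0.282×533) / 1046 = 0.228 M = 228 mM.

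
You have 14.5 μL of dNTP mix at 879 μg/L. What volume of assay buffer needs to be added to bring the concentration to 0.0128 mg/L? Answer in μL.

0.0128 mg/L = 12.8 μg/L.
V₂ = C₁V₁/C₂ = 879 × 14.5 / 12.8 = 996 μL.
Diluent to add = V₂ − V₁ = 996 − 14.5 = 981 μL.

981 μL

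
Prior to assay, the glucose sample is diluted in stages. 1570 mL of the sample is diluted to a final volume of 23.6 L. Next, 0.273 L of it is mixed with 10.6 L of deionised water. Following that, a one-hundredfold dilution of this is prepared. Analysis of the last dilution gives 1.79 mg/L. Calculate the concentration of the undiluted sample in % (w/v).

Overall dilution factor = 15.03 × 39.83 × 100 = 5.99 × 10⁴.
Original = 1.79 mg/L × 5.99 × 10⁴ = 1.07 × 10⁵ mg/L = 10.7 % (w/v).

10.7 % (w/v)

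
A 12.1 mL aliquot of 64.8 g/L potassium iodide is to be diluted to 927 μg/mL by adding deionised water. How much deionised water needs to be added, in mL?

927 μg/mL = 0.927 g/L.
V₂ = C₁V₁/C₂ = 64.8 × 12.1 / 0.927 = 846 mL.
Diluent to add = V₂ − V₁ = 846 − 12.1 = 834 mL.

834 mL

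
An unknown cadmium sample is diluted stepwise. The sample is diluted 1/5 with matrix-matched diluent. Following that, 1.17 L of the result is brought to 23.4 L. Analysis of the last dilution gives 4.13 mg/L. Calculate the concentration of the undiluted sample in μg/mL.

Overall dilution factor = 5 × 20 = 100.
Original = 4.13 mg/L × 100 = 413 mg/L = 413 μg/mL.

413 μg/mL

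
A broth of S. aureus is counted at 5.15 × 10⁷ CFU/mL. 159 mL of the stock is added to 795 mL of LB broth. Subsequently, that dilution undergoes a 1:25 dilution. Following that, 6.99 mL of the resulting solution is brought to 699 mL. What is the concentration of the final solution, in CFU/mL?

3430 CFU/mL

Overall dilution factor = 6 × 25 × 100 = 1.50 × 10⁴.
5.15 × 10⁷ CFU/mL / 1.50 × 10⁴ = 3430 CFU/mL.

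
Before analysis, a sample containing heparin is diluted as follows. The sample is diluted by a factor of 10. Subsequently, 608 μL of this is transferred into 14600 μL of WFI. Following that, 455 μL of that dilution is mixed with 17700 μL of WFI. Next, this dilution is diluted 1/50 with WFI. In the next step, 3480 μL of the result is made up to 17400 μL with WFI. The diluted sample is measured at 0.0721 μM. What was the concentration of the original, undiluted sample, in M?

Overall dilution factor = 10 × 25.01 × 39.90 × 50 × 5 = 2.50 × 10⁶.
Original = 0.0721 μM × 2.50 × 10⁶ = 1.80 × 10⁵ μM = 0.180 M.

0.180 M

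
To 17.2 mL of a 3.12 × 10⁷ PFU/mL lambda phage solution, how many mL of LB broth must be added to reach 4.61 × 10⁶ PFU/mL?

99.2 mL

V₂ = C₁V₁/C₂ = 3.12 × 10⁷ × 17.2 / 4.61 × 10⁶ = 116 mL.
Diluent to add = V₂ − V₁ = 116 − 17.2 = 99.2 mL.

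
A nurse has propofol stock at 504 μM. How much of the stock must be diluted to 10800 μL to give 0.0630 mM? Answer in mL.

0.0630 mM = 63.0 μM.
V₁ = C₂V₂/C₁ = 63.0 × 10800 / 504 = 1350 μL = 1.35 mL.

1.35 mL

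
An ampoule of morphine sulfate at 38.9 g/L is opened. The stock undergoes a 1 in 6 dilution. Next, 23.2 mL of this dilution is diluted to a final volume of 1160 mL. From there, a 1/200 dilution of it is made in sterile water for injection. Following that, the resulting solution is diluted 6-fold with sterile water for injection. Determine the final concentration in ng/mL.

Overall dilution factor = 6 × 50 × 200 × 6 = 3.60 × 10⁵.
38.9 g/L / 3.60 × 10⁵ = 1.08 × 10⁻⁴ g/L = 108 ng/mL.

108 ng/mL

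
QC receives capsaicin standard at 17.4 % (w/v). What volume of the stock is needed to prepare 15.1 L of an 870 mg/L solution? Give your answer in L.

870 mg/L = 0.0870 % (w/v).
V₁ = C₂V₂/C₁ = 0.0870 × 15.1 / 17.4 = 0.0755 L.

0.0755 L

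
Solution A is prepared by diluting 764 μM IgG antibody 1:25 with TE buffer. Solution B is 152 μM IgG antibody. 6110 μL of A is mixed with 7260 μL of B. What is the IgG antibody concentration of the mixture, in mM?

0.0965 mM

C_A = 764 μM / 25 = 30.6 μM.
C_mix = (C_A·V_A + C_B·V_B)/(V_A + V_B) = (30.6×6110 + 152×7260) / 13370 = 96.5 μM = 0.0965 mM.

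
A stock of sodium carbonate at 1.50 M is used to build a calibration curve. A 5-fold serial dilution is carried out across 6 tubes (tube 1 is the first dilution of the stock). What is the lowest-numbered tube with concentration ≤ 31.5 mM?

Tube n has concentration 1.50 M / 5ⁿ.
Need 5ⁿ ≥ 1.50 M / 31.5 mM = 47.6, so n ≥ 2.40.
First such tube: n = 3.

tube 3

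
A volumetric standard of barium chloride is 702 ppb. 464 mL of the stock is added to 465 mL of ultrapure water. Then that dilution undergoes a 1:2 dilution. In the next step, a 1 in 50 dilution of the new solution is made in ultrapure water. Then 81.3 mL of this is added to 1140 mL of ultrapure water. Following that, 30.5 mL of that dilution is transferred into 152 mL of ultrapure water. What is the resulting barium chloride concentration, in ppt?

39.0 ppt

Overall dilution factor = 2.002 × 2 × 50 × 15.02 × 5.984 = 1.80 × 10⁴.
702 ppb / 1.80 × 10⁴ = 0.0390 ppb = 39.0 ppt.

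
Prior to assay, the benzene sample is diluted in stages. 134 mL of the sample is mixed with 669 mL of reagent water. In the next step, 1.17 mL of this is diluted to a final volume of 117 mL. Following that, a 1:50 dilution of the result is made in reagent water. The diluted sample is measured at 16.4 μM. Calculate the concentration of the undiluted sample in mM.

Overall dilution factor = 5.993 × 100 × 50 = 3.00 × 10⁴.
Original = 16.4 μM × 3.00 × 10⁴ = 4.91 × 10⁵ μM = 491 mM.

491 mM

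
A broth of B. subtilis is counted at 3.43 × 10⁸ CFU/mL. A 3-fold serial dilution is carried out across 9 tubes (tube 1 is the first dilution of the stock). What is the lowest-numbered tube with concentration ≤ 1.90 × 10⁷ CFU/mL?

tube 3

Tube n has concentration 3.43 × 10⁸ CFU/mL / 3ⁿ.
Need 3ⁿ ≥ 3.43 × 10⁸ CFU/mL / 1.90 × 10⁷ CFU/mL = 18.1, so n ≥ 2.63.
First such tube: n = 3.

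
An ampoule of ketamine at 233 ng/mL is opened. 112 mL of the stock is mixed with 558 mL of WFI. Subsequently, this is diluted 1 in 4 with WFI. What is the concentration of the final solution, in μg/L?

Overall dilution factor = 5.982 × 4 = 23.9.
233 ng/mL / 23.9 = 9.74 ng/mL = 9.74 μg/L.

9.74 μg/L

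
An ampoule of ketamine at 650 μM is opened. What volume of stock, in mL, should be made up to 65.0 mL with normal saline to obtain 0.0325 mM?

0.0325 mM = 32.5 μM.
V₁ = C₂V₂/C₁ = 32.5 × 65.0 / 650 = 3.25 mL.

3.25 mL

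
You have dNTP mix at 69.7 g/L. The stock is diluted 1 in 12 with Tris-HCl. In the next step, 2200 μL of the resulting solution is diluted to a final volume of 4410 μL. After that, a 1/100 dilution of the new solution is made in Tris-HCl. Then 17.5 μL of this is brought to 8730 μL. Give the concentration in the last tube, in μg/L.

58.1 μg/L

Overall dilution factor = 12 × 2.005 × 100 × 498.9 = 1.20 × 10⁶.
69.7 g/L / 1.20 × 10⁶ = 5.81 × 10⁻⁵ g/L = 58.1 μg/L.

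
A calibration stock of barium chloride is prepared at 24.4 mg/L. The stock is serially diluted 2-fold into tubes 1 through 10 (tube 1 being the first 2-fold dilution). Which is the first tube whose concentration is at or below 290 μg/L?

tube 7

Tube n has concentration 24.4 mg/L / 2ⁿ.
Need 2ⁿ ≥ 24.4 mg/L / 290 μg/L = 84.1, so n ≥ 6.39.
First such tube: n = 7.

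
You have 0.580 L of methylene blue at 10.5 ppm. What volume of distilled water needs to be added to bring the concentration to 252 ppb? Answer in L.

252 ppb = 0.252 ppm.
V₂ = C₁V₁/C₂ = 10.5 × 0.580 / 0.252 = 24.2 L.
Diluent to add = V₂ − V₁ = 24.2 − 0.580 = 23.6 L.

23.6 L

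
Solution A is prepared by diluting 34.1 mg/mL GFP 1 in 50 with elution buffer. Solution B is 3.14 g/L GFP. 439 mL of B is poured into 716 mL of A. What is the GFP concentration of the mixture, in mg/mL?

1.62 mg/mL

C_A = 34.1 mg/mL / 50 = 0.682 mg/mL.
C_B = 3.14 g/L = 3.14 mg/mL.
C_mix = (C_A·V_A + C_B·V_B)/(V_A + V_B) = (0.682×716 + 3.14×439) / 1155 = 1.62 mg/mL.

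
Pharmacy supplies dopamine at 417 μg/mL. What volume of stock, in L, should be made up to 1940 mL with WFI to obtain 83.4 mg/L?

83.4 mg/L = 83.4 μg/mL.
V₁ = C₂V₂/C₁ = 83.4 × 1940 / 417 = 388 mL = 0.388 L.

0.388 L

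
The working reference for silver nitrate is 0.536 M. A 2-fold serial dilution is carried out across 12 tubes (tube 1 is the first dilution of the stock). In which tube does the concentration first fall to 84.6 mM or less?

tube 3

Tube n has concentration 0.536 M / 2ⁿ.
Need 2ⁿ ≥ 0.536 M / 84.6 mM = 6.34, so n ≥ 2.66.
First such tube: n = 3.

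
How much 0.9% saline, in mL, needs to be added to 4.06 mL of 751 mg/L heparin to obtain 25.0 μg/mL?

118 mL

25.0 μg/mL = 25.0 mg/L.
V₂ = C₁V₁/C₂ = 751 × 4.06 / 25.0 = 122 mL.
Diluent to add = V₂ − V₁ = 122 − 4.06 = 118 mL.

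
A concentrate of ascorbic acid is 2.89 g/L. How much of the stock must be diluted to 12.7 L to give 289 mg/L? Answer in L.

289 mg/L = 0.289 g/L.
V₁ = C₂V₂/C₁ = 0.289 × 12.7 / 2.89 = 1.27 L.

1.27 L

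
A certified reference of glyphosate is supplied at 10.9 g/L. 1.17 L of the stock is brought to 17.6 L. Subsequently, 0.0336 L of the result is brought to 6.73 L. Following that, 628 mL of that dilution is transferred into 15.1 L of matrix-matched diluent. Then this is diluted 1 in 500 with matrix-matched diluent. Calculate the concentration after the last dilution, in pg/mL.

289 pg/mL

Overall dilution factor = 15.04 × 200.3 × 25.04 × 500 = 3.77 × 10⁷.
10.9 g/L / 3.77 × 10⁷ = 2.89 × 10⁻⁷ g/L = 289 pg/mL.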